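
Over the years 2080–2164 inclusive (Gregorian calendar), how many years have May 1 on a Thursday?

13

Track May 1's weekday year by year (advancing +1, or +2 across a Feb 29):
  2080: Wed  2081: Thu (+1) ✓  2082: Fri (+1)  2083: Sat (+1)  2084: Mon (+2)
  2085: Tue (+1)  2086: Wed (+1)  2087: Thu (+1) ✓  2088: Sat (+2)  2089: Sun (+1)
  2090: Mon (+1)  2091: Tue (+1)  2092: Thu (+2) ✓  2093: Fri (+1)  … (57 more years) …
  2151: Sat (+1)  2152: Mon (+2)  2153: Tue (+1)  2154: Wed (+1)  2155: Thu (+1) ✓
  2156: Sat (+2)  2157: Sun (+1)  2158: Mon (+1)  2159: Tue (+1)  2160: Thu (+2) ✓
  2161: Fri (+1)  2162: Sat (+1)  2163: Sun (+1)  2164: Tue (+2)
Thursday years: 2081, 2087, 2092, 2098, 2104, 2110, 2121, 2127, 2132, 2138, 2149, 2155, 2160 — 13 in total.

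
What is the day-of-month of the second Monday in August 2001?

August 1, 2001 is a Wednesday, so the first Monday is the 6th.
The second Monday is 6 + 7 = 13.

13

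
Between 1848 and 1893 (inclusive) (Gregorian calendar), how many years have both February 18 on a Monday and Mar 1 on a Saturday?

2

Check each year's weekday for February 18 and Mar 1:
  1848: Fri/Wed  1849: Sun/Thu  1850: Mon/Fri  1851: Tue/Sat  1852: Wed/Mon  1853: Fri/Tue  1854: Sat/Wed  1855: Sun/Thu  1856: Mon/Sat ✓  1857: Wed/Sun  1858: Thu/Mon  1859: Fri/Tue  1860: Sat/Thu  1861: Mon/Fri  …(18 more)…  1880: Wed/Mon  1881: Fri/Tue  1882: Sat/Wed  1883: Sun/Thu  1884: Mon/Sat ✓  1885: Wed/Sun  1886: Thu/Mon  1887: Fri/Tue  1888: Sat/Thu  1889: Mon/Fri  1890: Tue/Sat  1891: Wed/Sun  1892: Thu/Tue  1893: Sat/Wed
Both conditions hold in: 1856, 1884 — 2.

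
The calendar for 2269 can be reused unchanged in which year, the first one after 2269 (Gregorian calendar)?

Two years share a calendar iff Jan 1 falls on the same weekday and both are leap or both are common. 2269: Jan 1 is Friday, common year.
2270: Jan 1 Saturday, common
2271: Jan 1 Sunday, common
2272: Jan 1 Monday, leap
2273: Jan 1 Wednesday, common
2274: Jan 1 Thursday, common
2275: Jan 1 Friday, common
2275 matches on both conditions.

2275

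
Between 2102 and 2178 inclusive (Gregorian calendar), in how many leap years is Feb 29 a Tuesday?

Leap years in 2102–2178: 19 of them.
Feb 29 weekday advances by 5 (mod 7) from one leap year to the next four years later (or differs when a century non-leap intervenes).
Leap-day weekdays: 2104:Fri 2108:Wed 2112:Mon 2116:Sat 2120:Thu 2124:Tue✓ 2128:Sun 2132:Fri 2136:Wed 2140:Mon 2144:Sat 2148:Thu 2152:Tue✓ 2156:Sun 2160:Fri 2164:Wed 2168:Mon 2172:Sat 2176:Thu
Tuesday: 2124, 2152 → 2.

2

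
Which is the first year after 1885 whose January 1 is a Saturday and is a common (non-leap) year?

1887

Jan 1 advances by 2 weekdays after a leap year and by 1 after a common year.
1885: Jan 1 is Thursday.
1886: Friday
1887: Saturday
1887 begins on a Saturday and is a common year.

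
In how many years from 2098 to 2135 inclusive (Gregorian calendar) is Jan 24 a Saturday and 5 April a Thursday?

0

Check each year's weekday for Jan 24 and 5 April:
  2098: Fri/Sat  2099: Sat/Sun  2100: Sun/Mon  2101: Mon/Tue  2102: Tue/Wed  2103: Wed/Thu  2104: Thu/Sat  2105: Sat/Sun  2106: Sun/Mon  2107: Mon/Tue  2108: Tue/Thu  2109: Thu/Fri  2110: Fri/Sat  2111: Sat/Sun  …(10 more)…  2122: Sat/Sun  2123: Sun/Mon  2124: Mon/Wed  2125: Wed/Thu  2126: Thu/Fri  2127: Fri/Sat  2128: Sat/Mon  2129: Mon/Tue  2130: Tue/Wed  2131: Wed/Thu  2132: Thu/Sat  2133: Sat/Sun  2134: Sun/Mon  2135: Mon/Tue
Both conditions hold in: no year — 0.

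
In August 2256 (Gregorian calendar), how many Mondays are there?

August 2256 has 31 days and begins on Friday.
The first Monday is August 4.
Mondays fall on 4, 11, 18, 25 — that's 4.

4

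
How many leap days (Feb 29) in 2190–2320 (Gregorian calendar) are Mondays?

Leap years in 2190–2320: 31 of them.
Feb 29 weekday advances by 5 (mod 7) from one leap year to the next four years later (or differs when a century non-leap intervenes).
Leap-day weekdays: 2192:Wed 2196:Mon✓ 2204:Wed 2208:Mon✓ 2212:Sat 2216:Thu 2220:Tue 2224:Sun 2228:Fri 2232:Wed 2236:Mon✓ 2240:Sat 2244:Thu …(5 more)… 2268:Sat 2272:Thu 2276:Tue 2280:Sun 2284:Fri 2288:Wed 2292:Mon✓ 2296:Sat 2304:Mon✓ 2308:Sat 2312:Thu 2316:Tue 2320:Sun
Monday: 2196, 2208, 2236, 2264, 2292, 2304 → 6.

6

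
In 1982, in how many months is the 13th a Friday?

1

Check the 13th of each month of 1982: Jan 13: Wed, Feb 13: Sat, Mar 13: Sat, Apr 13: Tue, May 13: Thu, Jun 13: Sun, Jul 13: Tue, Aug 13: Fri, Sep 13: Mon, Oct 13: Wed, Nov 13: Sat, Dec 13: Mon.
Friday occurs in August — 1 month.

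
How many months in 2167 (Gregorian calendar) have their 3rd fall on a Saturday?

Check the 3rd of each month of 2167: Jan 3: Sat, Feb 3: Tue, Mar 3: Tue, Apr 3: Fri, May 3: Sun, Jun 3: Wed, Jul 3: Fri, Aug 3: Mon, Sep 3: Thu, Oct 3: Sat, Nov 3: Tue, Dec 3: Thu.
Saturday occurs in January, October — 2 months.

2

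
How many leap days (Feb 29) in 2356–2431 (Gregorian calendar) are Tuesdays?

3

Leap years in 2356–2431: 19 of them.
Feb 29 weekday advances by 5 (mod 7) from one leap year to the next four years later (or differs when a century non-leap intervenes).
Leap-day weekdays: 2356:Wed 2360:Mon 2364:Sat 2368:Thu 2372:Tue✓ 2376:Sun 2380:Fri 2384:Wed 2388:Mon 2392:Sat 2396:Thu 2400:Tue✓ 2404:Sun 2408:Fri 2412:Wed 2416:Mon 2420:Sat 2424:Thu 2428:Tue✓
Tuesday: 2372, 2400, 2428 → 3.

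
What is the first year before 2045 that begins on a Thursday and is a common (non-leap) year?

Jan 1 advances by 2 weekdays after a leap year and by 1 after a common year.
2045: Jan 1 is Sunday.
2044: Friday (leap)
2043: Thursday
2043 begins on a Thursday and is a common year.

2043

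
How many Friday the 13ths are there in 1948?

Check the 13th of each month of 1948: Jan 13: Tue, Feb 13: Fri, Mar 13: Sat, Apr 13: Tue, May 13: Thu, Jun 13: Sun, Jul 13: Tue, Aug 13: Fri, Sep 13: Mon, Oct 13: Wed, Nov 13: Sat, Dec 13: Mon.
Friday occurs in February, August — 2 months.

2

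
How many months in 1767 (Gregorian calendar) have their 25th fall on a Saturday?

2

Check the 25th of each month of 1767: Jan 25: Sun, Feb 25: Wed, Mar 25: Wed, Apr 25: Sat, May 25: Mon, Jun 25: Thu, Jul 25: Sat, Aug 25: Tue, Sep 25: Fri, Oct 25: Sun, Nov 25: Wed, Dec 25: Fri.
Saturday occurs in April, July — 2 months.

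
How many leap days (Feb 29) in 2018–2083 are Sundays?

Leap years in 2018–2083: 16 of them.
Feb 29 weekday advances by 5 (mod 7) from one leap year to the next four years later (or differs when a century non-leap intervenes).
Leap-day weekdays: 2020:Sat 2024:Thu 2028:Tue 2032:Sun✓ 2036:Fri 2040:Wed 2044:Mon 2048:Sat 2052:Thu 2056:Tue 2060:Sun✓ 2064:Fri 2068:Wed 2072:Mon 2076:Sat 2080:Thu
Sunday: 2032, 2060 → 2.

2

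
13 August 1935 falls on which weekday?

January 1, 1935 is a Tuesday.
August 13 is day 225 of the year, i.e. 224 days after Jan 1.
224 mod 7 = 0, so advance 0 weekdays from Tuesday: Tuesday.

Tuesday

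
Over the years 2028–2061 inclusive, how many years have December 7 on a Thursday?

Track December 7's weekday year by year (advancing +1, or +2 across a Feb 29):
  2028: Thu ✓  2029: Fri (+1)  2030: Sat (+1)  2031: Sun (+1)  2032: Tue (+2)
  2033: Wed (+1)  2034: Thu (+1) ✓  2035: Fri (+1)  2036: Sun (+2)  2037: Mon (+1)
  2038: Tue (+1)  2039: Wed (+1)  2040: Fri (+2)  2041: Sat (+1)  … (6 more years) …
  2048: Mon (+2)  2049: Tue (+1)  2050: Wed (+1)  2051: Thu (+1) ✓  2052: Sat (+2)
  2053: Sun (+1)  2054: Mon (+1)  2055: Tue (+1)  2056: Thu (+2) ✓  2057: Fri (+1)
  2058: Sat (+1)  2059: Sun (+1)  2060: Tue (+2)  2061: Wed (+1)
Thursday years: 2028, 2034, 2045, 2051, 2056 — 5 in total.

5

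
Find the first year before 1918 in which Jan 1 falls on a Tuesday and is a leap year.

1884

Jan 1 advances by 2 weekdays after a leap year and by 1 after a common year.
1918: Jan 1 is Tuesday.
1917: Monday
1916: Saturday (leap)
1915: Friday
1914: Thursday
1913: Wednesday
1912: Monday (leap)
1911: Sunday
1910: Saturday
1909: Friday
1908: Wednesday (leap)
1907: Tuesday
1906: Monday
1905: Sunday
1904: Friday (leap)
1903: Thursday
1902: Wednesday
1901: Tuesday
1900: Monday
1899: Sunday
1898: Saturday
1897: Friday
1896: Wednesday (leap)
1895: Tuesday
1894: Monday
1893: Sunday
1892: Friday (leap)
1891: Thursday
1890: Wednesday
1889: Tuesday
1888: Sunday (leap)
1887: Saturday
1886: Friday
1885: Thursday
1884: Tuesday (leap)
1884 begins on a Tuesday and is a leap year.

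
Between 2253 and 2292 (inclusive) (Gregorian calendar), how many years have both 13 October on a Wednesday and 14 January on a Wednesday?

1

Check each year's weekday for 13 October and 14 January:
  2253: Thu/Fri  2254: Fri/Sat  2255: Sat/Sun  2256: Mon/Mon  2257: Tue/Wed  2258: Wed/Thu  2259: Thu/Fri  2260: Sat/Sat  2261: Sun/Mon  2262: Mon/Tue  2263: Tue/Wed  2264: Thu/Thu  2265: Fri/Sat  2266: Sat/Sun  …(12 more)…  2279: Mon/Tue  2280: Wed/Wed ✓  2281: Thu/Fri  2282: Fri/Sat  2283: Sat/Sun  2284: Mon/Mon  2285: Tue/Wed  2286: Wed/Thu  2287: Thu/Fri  2288: Sat/Sat  2289: Sun/Mon  2290: Mon/Tue  2291: Tue/Wed  2292: Thu/Thu
Both conditions hold in: 2280 — 1.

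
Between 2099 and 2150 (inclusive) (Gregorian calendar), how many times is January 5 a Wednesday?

7

Track January 5's weekday year by year (advancing +1, or +2 across a Feb 29):
  2099: Mon  2100: Tue (+1)  2101: Wed (+1) ✓  2102: Thu (+1)  2103: Fri (+1)
  2104: Sat (+1)  2105: Mon (+2)  2106: Tue (+1)  2107: Wed (+1) ✓  2108: Thu (+1)
  2109: Sat (+2)  2110: Sun (+1)  2111: Mon (+1)  2112: Tue (+1)  … (24 more years) …
  2137: Sat (+2)  2138: Sun (+1)  2139: Mon (+1)  2140: Tue (+1)  2141: Thu (+2)
  2142: Fri (+1)  2143: Sat (+1)  2144: Sun (+1)  2145: Tue (+2)  2146: Wed (+1) ✓
  2147: Thu (+1)  2148: Fri (+1)  2149: Sun (+2)  2150: Mon (+1)
Wednesday years: 2101, 2107, 2118, 2124, 2129, 2135, 2146 — 7 in total.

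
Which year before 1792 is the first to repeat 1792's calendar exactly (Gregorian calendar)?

Two years share a calendar iff Jan 1 falls on the same weekday and both are leap or both are common. 1792: Jan 1 is Sunday, leap year.
1791: Jan 1 Saturday, common
1790: Jan 1 Friday, common
1789: Jan 1 Thursday, common
1788: Jan 1 Tuesday, leap
1787: Jan 1 Monday, common
1786: Jan 1 Sunday, common
1785: Jan 1 Saturday, common
1784: Jan 1 Thursday, leap
1783: Jan 1 Wednesday, common
1782: Jan 1 Tuesday, common
1781: Jan 1 Monday, common
1780: Jan 1 Saturday, leap
1779: Jan 1 Friday, common
1778: Jan 1 Thursday, common
1777: Jan 1 Wednesday, common
1776: Jan 1 Monday, leap
1775: Jan 1 Sunday, common
1774: Jan 1 Saturday, common
1773: Jan 1 Friday, common
1772: Jan 1 Wednesday, leap
1771: Jan 1 Tuesday, common
1770: Jan 1 Monday, common
1769: Jan 1 Sunday, common
1768: Jan 1 Friday, leap
1767: Jan 1 Thursday, common
1766: Jan 1 Wednesday, common
1765: Jan 1 Tuesday, common
1764: Jan 1 Sunday, leap
1764 matches on both conditions.

1764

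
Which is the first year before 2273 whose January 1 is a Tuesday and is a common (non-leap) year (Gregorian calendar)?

Jan 1 advances by 2 weekdays after a leap year and by 1 after a common year.
2273: Jan 1 is Wednesday.
2272: Monday (leap)
2271: Sunday
2270: Saturday
2269: Friday
2268: Wednesday (leap)
2267: Tuesday
2267 begins on a Tuesday and is a common year.

2267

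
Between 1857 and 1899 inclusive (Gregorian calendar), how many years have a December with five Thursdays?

20

December has 31 days; it has five Thursdays when Thursday falls among the first (month-length − 28) days — i.e. when December 1 is one of Thursday/Wednesday/Tuesday.
December 1 by year: 1857:Tue✓ 1858:Wed✓ 1859:Thu✓ 1860:Sat 1861:Sun 1862:Mon 1863:Tue✓ 1864:Thu✓ 1865:Fri 1866:Sat 1867:Sun 1868:Tue✓ 1869:Wed✓ 1870:Thu✓ 1871:Fri …(13 more)… 1885:Tue✓ 1886:Wed✓ 1887:Thu✓ 1888:Sat 1889:Sun 1890:Mon 1891:Tue✓ 1892:Thu✓ 1893:Fri 1894:Sat 1895:Sun 1896:Tue✓ 1897:Wed✓ 1898:Thu✓ 1899:Fri
Years with five Thursdays: 1857, 1858, 1859, 1863, 1864, 1868, 1869, 1870, 1874, 1875, 1880, 1881, 1885, 1886, 1887, 1891, 1892, 1896, 1897, 1898 → 20.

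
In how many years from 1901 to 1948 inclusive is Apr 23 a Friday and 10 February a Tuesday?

2

Check each year's weekday for Apr 23 and 10 February:
  1901: Tue/Sun  1902: Wed/Mon  1903: Thu/Tue  1904: Sat/Wed  1905: Sun/Fri  1906: Mon/Sat  1907: Tue/Sun  1908: Thu/Mon  1909: Fri/Wed  1910: Sat/Thu  1911: Sun/Fri  1912: Tue/Sat  1913: Wed/Mon  1914: Thu/Tue  …(20 more)…  1935: Tue/Sun  1936: Thu/Mon  1937: Fri/Wed  1938: Sat/Thu  1939: Sun/Fri  1940: Tue/Sat  1941: Wed/Mon  1942: Thu/Tue  1943: Fri/Wed  1944: Sun/Thu  1945: Mon/Sat  1946: Tue/Sun  1947: Wed/Mon  1948: Fri/Tue ✓
Both conditions hold in: 1920, 1948 — 2.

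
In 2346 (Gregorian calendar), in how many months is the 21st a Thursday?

3

Check the 21st of each month of 2346: Jan 21: Mon, Feb 21: Thu, Mar 21: Thu, Apr 21: Sun, May 21: Tue, Jun 21: Fri, Jul 21: Sun, Aug 21: Wed, Sep 21: Sat, Oct 21: Mon, Nov 21: Thu, Dec 21: Sat.
Thursday occurs in February, March, November — 3 months.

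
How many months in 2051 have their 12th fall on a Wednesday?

Check the 12th of each month of 2051: Jan 12: Thu, Feb 12: Sun, Mar 12: Sun, Apr 12: Wed, May 12: Fri, Jun 12: Mon, Jul 12: Wed, Aug 12: Sat, Sep 12: Tue, Oct 12: Thu, Nov 12: Sun, Dec 12: Tue.
Wednesday occurs in April, July — 2 months.

2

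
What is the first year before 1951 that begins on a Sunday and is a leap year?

1928

Jan 1 advances by 2 weekdays after a leap year and by 1 after a common year.
1951: Jan 1 is Monday.
1950: Sunday
1949: Saturday
1948: Thursday (leap)
1947: Wednesday
1946: Tuesday
1945: Monday
1944: Saturday (leap)
1943: Friday
1942: Thursday
1941: Wednesday
1940: Monday (leap)
1939: Sunday
1938: Saturday
1937: Friday
1936: Wednesday (leap)
1935: Tuesday
1934: Monday
1933: Sunday
1932: Friday (leap)
1931: Thursday
1930: Wednesday
1929: Tuesday
1928: Sunday (leap)
1928 begins on a Sunday and is a leap year.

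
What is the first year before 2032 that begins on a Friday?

2027

Jan 1 advances by 2 weekdays after a leap year and by 1 after a common year.
2032: Jan 1 is Thursday (leap).
2031: Wednesday
2030: Tuesday
2029: Monday
2028: Saturday (leap)
2027: Friday
2027 begins on a Friday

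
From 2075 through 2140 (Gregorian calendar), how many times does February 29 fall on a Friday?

Leap years in 2075–2140: 16 of them.
Feb 29 weekday advances by 5 (mod 7) from one leap year to the next four years later (or differs when a century non-leap intervenes).
Leap-day weekdays: 2076:Sat 2080:Thu 2084:Tue 2088:Sun 2092:Fri✓ 2096:Wed 2104:Fri✓ 2108:Wed 2112:Mon 2116:Sat 2120:Thu 2124:Tue 2128:Sun 2132:Fri✓ 2136:Wed 2140:Mon
Friday: 2092, 2104, 2132 → 3.

3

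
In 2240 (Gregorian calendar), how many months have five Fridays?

A month of length L has five Fridays iff its first Friday is on day ≤ L−28 (so day 1–3 in a 31-day month, 1–2 in a 30-day month, day 1 in a leap February).
Checking each month of 2240: Jan starts Wed (31d) ✓; Feb starts Sat (29d); Mar starts Sun (31d); Apr starts Wed (30d); May starts Fri (31d) ✓; Jun starts Mon (30d); Jul starts Wed (31d) ✓; Aug starts Sat (31d); Sep starts Tue (30d); Oct starts Thu (31d) ✓; Nov starts Sun (30d); Dec starts Tue (31d).
Five-Friday months: January, May, July, October → 4.

4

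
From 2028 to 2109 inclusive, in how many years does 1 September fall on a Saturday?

Track 1 September's weekday year by year (advancing +1, or +2 across a Feb 29):
  2028: Fri  2029: Sat (+1) ✓  2030: Sun (+1)  2031: Mon (+1)  2032: Wed (+2)
  2033: Thu (+1)  2034: Fri (+1)  2035: Sat (+1) ✓  2036: Mon (+2)  2037: Tue (+1)
  2038: Wed (+1)  2039: Thu (+1)  2040: Sat (+2) ✓  2041: Sun (+1)  … (54 more years) …
  2096: Sat (+2) ✓  2097: Sun (+1)  2098: Mon (+1)  2099: Tue (+1)  2100: Wed (+1)
  2101: Thu (+1)  2102: Fri (+1)  2103: Sat (+1) ✓  2104: Mon (+2)  2105: Tue (+1)
  2106: Wed (+1)  2107: Thu (+1)  2108: Sat (+2) ✓  2109: Sun (+1)
Saturday years: 2029, 2035, 2040, 2046, 2057, 2063, 2068, 2074, 2085, 2091, 2096, 2103, 2108 — 13 in total.

13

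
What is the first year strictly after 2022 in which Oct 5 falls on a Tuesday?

From one year to the next, a fixed date's weekday advances by 1, or by 2 when a Feb 29 lies between the two dates.
2022: October 5 is Wednesday.
2023: Thursday (+1)
2024: Saturday (+2)
2025: Sunday (+1)
2026: Monday (+1)
2027: Tuesday (+1)
Oct 5 falls on a Tuesday in 2027.

2027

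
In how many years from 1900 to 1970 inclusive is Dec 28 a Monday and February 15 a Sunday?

8

Check each year's weekday for Dec 28 and February 15:
  1900: Fri/Thu  1901: Sat/Fri  1902: Sun/Sat  1903: Mon/Sun ✓  1904: Wed/Mon  1905: Thu/Wed  1906: Fri/Thu  1907: Sat/Fri  1908: Mon/Sat  1909: Tue/Mon  1910: Wed/Tue  1911: Thu/Wed  1912: Sat/Thu  1913: Sun/Sat  …(43 more)…  1957: Sat/Fri  1958: Sun/Sat  1959: Mon/Sun ✓  1960: Wed/Mon  1961: Thu/Wed  1962: Fri/Thu  1963: Sat/Fri  1964: Mon/Sat  1965: Tue/Mon  1966: Wed/Tue  1967: Thu/Wed  1968: Sat/Thu  1969: Sun/Sat  1970: Mon/Sun ✓
Both conditions hold in: 1903, 1914, 1925, 1931, 1942, 1953, 1959, 1970 — 8.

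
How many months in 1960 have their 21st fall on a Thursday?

3

Check the 21st of each month of 1960: Jan 21: Thu, Feb 21: Sun, Mar 21: Mon, Apr 21: Thu, May 21: Sat, Jun 21: Tue, Jul 21: Thu, Aug 21: Sun, Sep 21: Wed, Oct 21: Fri, Nov 21: Mon, Dec 21: Wed.
Thursday occurs in January, April, July — 3 months.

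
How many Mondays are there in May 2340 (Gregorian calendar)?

4

May 2340 has 31 days and begins on Wednesday.
The first Monday is May 6.
Mondays fall on 6, 13, 20, 27 — that's 4.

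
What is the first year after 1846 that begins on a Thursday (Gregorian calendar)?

Jan 1 advances by 2 weekdays after a leap year and by 1 after a common year.
1846: Jan 1 is Thursday.
1847: Friday
1848: Saturday (leap)
1849: Monday
1850: Tuesday
1851: Wednesday
1852: Thursday (leap)
1852 begins on a Thursday

1852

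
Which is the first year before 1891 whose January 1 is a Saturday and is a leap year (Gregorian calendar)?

1876

Jan 1 advances by 2 weekdays after a leap year and by 1 after a common year.
1891: Jan 1 is Thursday.
1890: Wednesday
1889: Tuesday
1888: Sunday (leap)
1887: Saturday
1886: Friday
1885: Thursday
1884: Tuesday (leap)
1883: Monday
1882: Sunday
1881: Saturday
1880: Thursday (leap)
1879: Wednesday
1878: Tuesday
1877: Monday
1876: Saturday (leap)
1876 begins on a Saturday and is a leap year.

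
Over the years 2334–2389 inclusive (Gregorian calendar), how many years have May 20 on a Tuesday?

Track May 20's weekday year by year (advancing +1, or +2 across a Feb 29):
  2334: Sun  2335: Mon (+1)  2336: Wed (+2)  2337: Thu (+1)  2338: Fri (+1)
  2339: Sat (+1)  2340: Mon (+2)  2341: Tue (+1) ✓  2342: Wed (+1)  2343: Thu (+1)
  2344: Sat (+2)  2345: Sun (+1)  2346: Mon (+1)  2347: Tue (+1) ✓  … (28 more years) …
  2376: Thu (+2)  2377: Fri (+1)  2378: Sat (+1)  2379: Sun (+1)  2380: Tue (+2) ✓
  2381: Wed (+1)  2382: Thu (+1)  2383: Fri (+1)  2384: Sun (+2)  2385: Mon (+1)
  2386: Tue (+1) ✓  2387: Wed (+1)  2388: Fri (+2)  2389: Sat (+1)
Tuesday years: 2341, 2347, 2352, 2358, 2369, 2375, 2380, 2386 — 8 in total.

8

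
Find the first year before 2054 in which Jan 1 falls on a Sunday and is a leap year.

2040

Jan 1 advances by 2 weekdays after a leap year and by 1 after a common year.
2054: Jan 1 is Thursday.
2053: Wednesday
2052: Monday (leap)
2051: Sunday
2050: Saturday
2049: Friday
2048: Wednesday (leap)
2047: Tuesday
2046: Monday
2045: Sunday
2044: Friday (leap)
2043: Thursday
2042: Wednesday
2041: Tuesday
2040: Sunday (leap)
2040 begins on a Sunday and is a leap year.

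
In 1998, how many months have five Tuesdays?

4

A month of length L has five Tuesdays iff its first Tuesday is on day ≤ L−28 (so day 1–3 in a 31-day month, 1–2 in a 30-day month, day 1 in a leap February).
Checking each month of 1998: Jan starts Thu (31d); Feb starts Sun (28d); Mar starts Sun (31d) ✓; Apr starts Wed (30d); May starts Fri (31d); Jun starts Mon (30d) ✓; Jul starts Wed (31d); Aug starts Sat (31d); Sep starts Tue (30d) ✓; Oct starts Thu (31d); Nov starts Sun (30d); Dec starts Tue (31d) ✓.
Five-Tuesday months: March, June, September, December → 4.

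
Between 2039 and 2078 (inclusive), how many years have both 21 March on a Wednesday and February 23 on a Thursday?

Check each year's weekday for 21 March and February 23:
  2039: Mon/Wed  2040: Wed/Thu ✓  2041: Thu/Sat  2042: Fri/Sun  2043: Sat/Mon  2044: Mon/Tue  2045: Tue/Thu  2046: Wed/Fri  2047: Thu/Sat  2048: Sat/Sun  2049: Sun/Tue  2050: Mon/Wed  2051: Tue/Thu  2052: Thu/Fri  …(12 more)…  2065: Sat/Mon  2066: Sun/Tue  2067: Mon/Wed  2068: Wed/Thu ✓  2069: Thu/Sat  2070: Fri/Sun  2071: Sat/Mon  2072: Mon/Tue  2073: Tue/Thu  2074: Wed/Fri  2075: Thu/Sat  2076: Sat/Sun  2077: Sun/Tue  2078: Mon/Wed
Both conditions hold in: 2040, 2068 — 2.

2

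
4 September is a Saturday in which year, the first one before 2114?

2106

From one year to the next, a fixed date's weekday advances by 1, or by 2 when a Feb 29 lies between the two dates.
2114: September 4 is Tuesday.
2113: Monday (−1)
2112: Sunday (−1)
2111: Friday (−2)
2110: Thursday (−1)
2109: Wednesday (−1)
2108: Tuesday (−1)
2107: Sunday (−2)
2106: Saturday (−1)
4 September falls on a Saturday in 2106.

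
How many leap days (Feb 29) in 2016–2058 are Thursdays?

Leap years in 2016–2058: 11 of them.
Feb 29 weekday advances by 5 (mod 7) from one leap year to the next four years later (or differs when a century non-leap intervenes).
Leap-day weekdays: 2016:Mon 2020:Sat 2024:Thu✓ 2028:Tue 2032:Sun 2036:Fri 2040:Wed 2044:Mon 2048:Sat 2052:Thu✓ 2056:Tue
Thursday: 2024, 2052 → 2.

2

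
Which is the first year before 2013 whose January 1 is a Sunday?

2012

Jan 1 advances by 2 weekdays after a leap year and by 1 after a common year.
2013: Jan 1 is Tuesday.
2012: Sunday (leap)
2012 begins on a Sunday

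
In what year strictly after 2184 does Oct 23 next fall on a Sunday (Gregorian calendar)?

2185

From one year to the next, a fixed date's weekday advances by 1, or by 2 when a Feb 29 lies between the two dates.
2184: October 23 is Saturday.
2185: Sunday (+1)
Oct 23 falls on a Sunday in 2185.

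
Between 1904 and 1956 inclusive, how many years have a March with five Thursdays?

March has 31 days; it has five Thursdays when Thursday falls among the first (month-length − 28) days — i.e. when March 1 is one of Thursday/Wednesday/Tuesday.
March 1 by year: 1904:Tue✓ 1905:Wed✓ 1906:Thu✓ 1907:Fri 1908:Sun 1909:Mon 1910:Tue✓ 1911:Wed✓ 1912:Fri 1913:Sat 1914:Sun 1915:Mon 1916:Wed✓ 1917:Thu✓ 1918:Fri …(23 more)… 1942:Sun 1943:Mon 1944:Wed✓ 1945:Thu✓ 1946:Fri 1947:Sat 1948:Mon 1949:Tue✓ 1950:Wed✓ 1951:Thu✓ 1952:Sat 1953:Sun 1954:Mon 1955:Tue✓ 1956:Thu✓
Years with five Thursdays: 1904, 1905, 1906, 1910, 1911, 1916, 1917, 1921, 1922, 1923, 1927, 1928, 1932, 1933, 1934, 1938, 1939, 1944, 1945, 1949, 1950, 1951, 1955, 1956 → 24.

24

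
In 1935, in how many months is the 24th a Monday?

Check the 24th of each month of 1935: Jan 24: Thu, Feb 24: Sun, Mar 24: Sun, Apr 24: Wed, May 24: Fri, Jun 24: Mon, Jul 24: Wed, Aug 24: Sat, Sep 24: Tue, Oct 24: Thu, Nov 24: Sun, Dec 24: Tue.
Monday occurs in June — 1 month.

1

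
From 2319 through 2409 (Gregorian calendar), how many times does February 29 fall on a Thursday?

Leap years in 2319–2409: 23 of them.
Feb 29 weekday advances by 5 (mod 7) from one leap year to the next four years later (or differs when a century non-leap intervenes).
Leap-day weekdays: 2320:Sun 2324:Fri 2328:Wed 2332:Mon 2336:Sat 2340:Thu✓ 2344:Tue 2348:Sun 2352:Fri 2356:Wed 2360:Mon 2364:Sat 2368:Thu✓ 2372:Tue 2376:Sun 2380:Fri 2384:Wed 2388:Mon 2392:Sat 2396:Thu✓ 2400:Tue 2404:Sun 2408:Fri
Thursday: 2340, 2368, 2396 → 3.

3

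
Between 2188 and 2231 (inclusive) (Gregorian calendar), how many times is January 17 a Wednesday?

5

Track January 17's weekday year by year (advancing +1, or +2 across a Feb 29):
  2188: Thu  2189: Sat (+2)  2190: Sun (+1)  2191: Mon (+1)  2192: Tue (+1)
  2193: Thu (+2)  2194: Fri (+1)  2195: Sat (+1)  2196: Sun (+1)  2197: Tue (+2)
  2198: Wed (+1) ✓  2199: Thu (+1)  2200: Fri (+1)  2201: Sat (+1)  … (16 more years) …
  2218: Sat (+1)  2219: Sun (+1)  2220: Mon (+1)  2221: Wed (+2) ✓  2222: Thu (+1)
  2223: Fri (+1)  2224: Sat (+1)  2225: Mon (+2)  2226: Tue (+1)  2227: Wed (+1) ✓
  2228: Thu (+1)  2229: Sat (+2)  2230: Sun (+1)  2231: Mon (+1)
Wednesday years: 2198, 2210, 2216, 2221, 2227 — 5 in total.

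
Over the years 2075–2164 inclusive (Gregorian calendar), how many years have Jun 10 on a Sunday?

13

Track Jun 10's weekday year by year (advancing +1, or +2 across a Feb 29):
  2075: Mon  2076: Wed (+2)  2077: Thu (+1)  2078: Fri (+1)  2079: Sat (+1)
  2080: Mon (+2)  2081: Tue (+1)  2082: Wed (+1)  2083: Thu (+1)  2084: Sat (+2)
  2085: Sun (+1) ✓  2086: Mon (+1)  2087: Tue (+1)  2088: Thu (+2)  … (62 more years) …
  2151: Thu (+1)  2152: Sat (+2)  2153: Sun (+1) ✓  2154: Mon (+1)  2155: Tue (+1)
  2156: Thu (+2)  2157: Fri (+1)  2158: Sat (+1)  2159: Sun (+1) ✓  2160: Tue (+2)
  2161: Wed (+1)  2162: Thu (+1)  2163: Fri (+1)  2164: Sun (+2) ✓
Sunday years: 2085, 2091, 2096, 2103, 2108, 2114, 2125, 2131, 2136, 2142, 2153, 2159, 2164 — 13 in total.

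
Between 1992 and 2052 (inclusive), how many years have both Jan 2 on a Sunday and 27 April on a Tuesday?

0

Check each year's weekday for Jan 2 and 27 April:
  1992: Thu/Mon  1993: Sat/Tue  1994: Sun/Wed  1995: Mon/Thu  1996: Tue/Sat  1997: Thu/Sun  1998: Fri/Mon  1999: Sat/Tue  2000: Sun/Thu  2001: Tue/Fri  2002: Wed/Sat  2003: Thu/Sun  2004: Fri/Tue  2005: Sun/Wed  …(33 more)…  2039: Sun/Wed  2040: Mon/Fri  2041: Wed/Sat  2042: Thu/Sun  2043: Fri/Mon  2044: Sat/Wed  2045: Mon/Thu  2046: Tue/Fri  2047: Wed/Sat  2048: Thu/Mon  2049: Sat/Tue  2050: Sun/Wed  2051: Mon/Thu  2052: Tue/Sat
Both conditions hold in: no year — 0.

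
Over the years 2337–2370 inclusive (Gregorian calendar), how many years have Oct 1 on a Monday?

Track Oct 1's weekday year by year (advancing +1, or +2 across a Feb 29):
  2337: Fri  2338: Sat (+1)  2339: Sun (+1)  2340: Tue (+2)  2341: Wed (+1)
  2342: Thu (+1)  2343: Fri (+1)  2344: Sun (+2)  2345: Mon (+1) ✓  2346: Tue (+1)
  2347: Wed (+1)  2348: Fri (+2)  2349: Sat (+1)  2350: Sun (+1)  … (6 more years) …
  2357: Tue (+1)  2358: Wed (+1)  2359: Thu (+1)  2360: Sat (+2)  2361: Sun (+1)
  2362: Mon (+1) ✓  2363: Tue (+1)  2364: Thu (+2)  2365: Fri (+1)  2366: Sat (+1)
  2367: Sun (+1)  2368: Tue (+2)  2369: Wed (+1)  2370: Thu (+1)
Monday years: 2345, 2351, 2356, 2362 — 4 in total.

4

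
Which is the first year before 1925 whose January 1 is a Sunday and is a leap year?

Jan 1 advances by 2 weekdays after a leap year and by 1 after a common year.
1925: Jan 1 is Thursday.
1924: Tuesday (leap)
1923: Monday
1922: Sunday
1921: Saturday
1920: Thursday (leap)
1919: Wednesday
1918: Tuesday
1917: Monday
1916: Saturday (leap)
1915: Friday
1914: Thursday
1913: Wednesday
1912: Monday (leap)
1911: Sunday
1910: Saturday
1909: Friday
1908: Wednesday (leap)
1907: Tuesday
1906: Monday
1905: Sunday
1904: Friday (leap)
1903: Thursday
1902: Wednesday
1901: Tuesday
1900: Monday
1899: Sunday
1898: Saturday
1897: Friday
1896: Wednesday (leap)
1895: Tuesday
1894: Monday
1893: Sunday
1892: Friday (leap)
1891: Thursday
1890: Wednesday
1889: Tuesday
1888: Sunday (leap)
1888 begins on a Sunday and is a leap year.

1888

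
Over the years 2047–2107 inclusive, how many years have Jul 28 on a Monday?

Track Jul 28's weekday year by year (advancing +1, or +2 across a Feb 29):
  2047: Sun  2048: Tue (+2)  2049: Wed (+1)  2050: Thu (+1)  2051: Fri (+1)
  2052: Sun (+2)  2053: Mon (+1) ✓  2054: Tue (+1)  2055: Wed (+1)  2056: Fri (+2)
  2057: Sat (+1)  2058: Sun (+1)  2059: Mon (+1) ✓  2060: Wed (+2)  … (33 more years) …
  2094: Wed (+1)  2095: Thu (+1)  2096: Sat (+2)  2097: Sun (+1)  2098: Mon (+1) ✓
  2099: Tue (+1)  2100: Wed (+1)  2101: Thu (+1)  2102: Fri (+1)  2103: Sat (+1)
  2104: Mon (+2) ✓  2105: Tue (+1)  2106: Wed (+1)  2107: Thu (+1)
Monday years: 2053, 2059, 2064, 2070, 2081, 2087, 2092, 2098, 2104 — 9 in total.

9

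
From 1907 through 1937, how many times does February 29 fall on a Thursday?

1

Leap years in 1907–1937: 8 of them.
Feb 29 weekday advances by 5 (mod 7) from one leap year to the next four years later (or differs when a century non-leap intervenes).
Leap-day weekdays: 1908:Sat 1912:Thu✓ 1916:Tue 1920:Sun 1924:Fri 1928:Wed 1932:Mon 1936:Sat
Thursday: 1912 → 1.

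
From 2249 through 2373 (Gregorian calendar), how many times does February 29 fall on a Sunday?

Leap years in 2249–2373: 30 of them.
Feb 29 weekday advances by 5 (mod 7) from one leap year to the next four years later (or differs when a century non-leap intervenes).
Leap-day weekdays: 2252:Sun✓ 2256:Fri 2260:Wed 2264:Mon 2268:Sat 2272:Thu 2276:Tue 2280:Sun✓ 2284:Fri 2288:Wed 2292:Mon 2296:Sat 2304:Mon …(4 more)… 2324:Fri 2328:Wed 2332:Mon 2336:Sat 2340:Thu 2344:Tue 2348:Sun✓ 2352:Fri 2356:Wed 2360:Mon 2364:Sat 2368:Thu 2372:Tue
Sunday: 2252, 2280, 2320, 2348 → 4.

4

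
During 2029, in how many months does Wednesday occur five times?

A month of length L has five Wednesdays iff its first Wednesday is on day ≤ L−28 (so day 1–3 in a 31-day month, 1–2 in a 30-day month, day 1 in a leap February).
Checking each month of 2029: Jan starts Mon (31d) ✓; Feb starts Thu (28d); Mar starts Thu (31d); Apr starts Sun (30d); May starts Tue (31d) ✓; Jun starts Fri (30d); Jul starts Sun (31d); Aug starts Wed (31d) ✓; Sep starts Sat (30d); Oct starts Mon (31d) ✓; Nov starts Thu (30d); Dec starts Sat (31d).
Five-Wednesday months: January, May, August, October → 4.

4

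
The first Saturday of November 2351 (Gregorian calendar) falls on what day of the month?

3

November 1, 2351 is a Thursday, so the first Saturday is the 3rd.
The first Saturday is 3 + 0 = 3.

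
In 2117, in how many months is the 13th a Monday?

2

Check the 13th of each month of 2117: Jan 13: Wed, Feb 13: Sat, Mar 13: Sat, Apr 13: Tue, May 13: Thu, Jun 13: Sun, Jul 13: Tue, Aug 13: Fri, Sep 13: Mon, Oct 13: Wed, Nov 13: Sat, Dec 13: Mon.
Monday occurs in September, December — 2 months.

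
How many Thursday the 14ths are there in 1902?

1

Check the 14th of each month of 1902: Jan 14: Tue, Feb 14: Fri, Mar 14: Fri, Apr 14: Mon, May 14: Wed, Jun 14: Sat, Jul 14: Mon, Aug 14: Thu, Sep 14: Sun, Oct 14: Tue, Nov 14: Fri, Dec 14: Sun.
Thursday occurs in August — 1 month.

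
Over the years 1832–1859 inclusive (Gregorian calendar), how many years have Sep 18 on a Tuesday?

Track Sep 18's weekday year by year (advancing +1, or +2 across a Feb 29):
  1832: Tue ✓  1833: Wed (+1)  1834: Thu (+1)  1835: Fri (+1)  1836: Sun (+2)
  1837: Mon (+1)  1838: Tue (+1) ✓  1839: Wed (+1)  1840: Fri (+2)  1841: Sat (+1)
  1842: Sun (+1)  1843: Mon (+1)  1844: Wed (+2)  1845: Thu (+1)  1846: Fri (+1)
  1847: Sat (+1)  1848: Mon (+2)  1849: Tue (+1) ✓  1850: Wed (+1)  1851: Thu (+1)
  1852: Sat (+2)  1853: Sun (+1)  1854: Mon (+1)  1855: Tue (+1) ✓  1856: Thu (+2)
  1857: Fri (+1)  1858: Sat (+1)  1859: Sun (+1)
Tuesday years: 1832, 1838, 1849, 1855 — 4 in total.

4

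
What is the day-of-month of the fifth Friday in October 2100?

October 1, 2100 is a Friday, so the first Friday is the 1st.
The fifth Friday is 1 + 28 = 29.

29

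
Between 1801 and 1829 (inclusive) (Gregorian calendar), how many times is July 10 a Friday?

5

Track July 10's weekday year by year (advancing +1, or +2 across a Feb 29):
  1801: Fri ✓  1802: Sat (+1)  1803: Sun (+1)  1804: Tue (+2)  1805: Wed (+1)
  1806: Thu (+1)  1807: Fri (+1) ✓  1808: Sun (+2)  1809: Mon (+1)  1810: Tue (+1)
  1811: Wed (+1)  1812: Fri (+2) ✓  1813: Sat (+1)  1814: Sun (+1)  1815: Mon (+1)
  1816: Wed (+2)  1817: Thu (+1)  1818: Fri (+1) ✓  1819: Sat (+1)  1820: Mon (+2)
  1821: Tue (+1)  1822: Wed (+1)  1823: Thu (+1)  1824: Sat (+2)  1825: Sun (+1)
  1826: Mon (+1)  1827: Tue (+1)  1828: Thu (+2)  1829: Fri (+1) ✓
Friday years: 1801, 1807, 1812, 1818, 1829 — 5 in total.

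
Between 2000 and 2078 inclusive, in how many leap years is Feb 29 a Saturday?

3

Leap years in 2000–2078: 20 of them.
Feb 29 weekday advances by 5 (mod 7) from one leap year to the next four years later (or differs when a century non-leap intervenes).
Leap-day weekdays: 2000:Tue 2004:Sun 2008:Fri 2012:Wed 2016:Mon 2020:Sat✓ 2024:Thu 2028:Tue 2032:Sun 2036:Fri 2040:Wed 2044:Mon 2048:Sat✓ 2052:Thu 2056:Tue 2060:Sun 2064:Fri 2068:Wed 2072:Mon 2076:Sat✓
Saturday: 2020, 2048, 2076 → 3.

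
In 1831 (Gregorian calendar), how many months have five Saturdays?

5

A month of length L has five Saturdays iff its first Saturday is on day ≤ L−28 (so day 1–3 in a 31-day month, 1–2 in a 30-day month, day 1 in a leap February).
Checking each month of 1831: Jan starts Sat (31d) ✓; Feb starts Tue (28d); Mar starts Tue (31d); Apr starts Fri (30d) ✓; May starts Sun (31d); Jun starts Wed (30d); Jul starts Fri (31d) ✓; Aug starts Mon (31d); Sep starts Thu (30d); Oct starts Sat (31d) ✓; Nov starts Tue (30d); Dec starts Thu (31d) ✓.
Five-Saturday months: January, April, July, October, December → 5.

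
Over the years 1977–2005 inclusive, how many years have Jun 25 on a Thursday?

4

Track Jun 25's weekday year by year (advancing +1, or +2 across a Feb 29):
  1977: Sat  1978: Sun (+1)  1979: Mon (+1)  1980: Wed (+2)  1981: Thu (+1) ✓
  1982: Fri (+1)  1983: Sat (+1)  1984: Mon (+2)  1985: Tue (+1)  1986: Wed (+1)
  1987: Thu (+1) ✓  1988: Sat (+2)  1989: Sun (+1)  1990: Mon (+1)  1991: Tue (+1)
  1992: Thu (+2) ✓  1993: Fri (+1)  1994: Sat (+1)  1995: Sun (+1)  1996: Tue (+2)
  1997: Wed (+1)  1998: Thu (+1) ✓  1999: Fri (+1)  2000: Sun (+2)  2001: Mon (+1)
  2002: Tue (+1)  2003: Wed (+1)  2004: Fri (+2)  2005: Sat (+1)
Thursday years: 1981, 1987, 1992, 1998 — 4 in total.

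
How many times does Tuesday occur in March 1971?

March 1971 has 31 days and begins on Monday.
The first Tuesday is March 2.
Tuesdays fall on 2, 9, 16, 23, 30 — that's 5.

5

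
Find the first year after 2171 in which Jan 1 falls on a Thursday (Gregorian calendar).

Jan 1 advances by 2 weekdays after a leap year and by 1 after a common year.
2171: Jan 1 is Tuesday.
2172: Wednesday (leap)
2173: Friday
2174: Saturday
2175: Sunday
2176: Monday (leap)
2177: Wednesday
2178: Thursday
2178 begins on a Thursday

2178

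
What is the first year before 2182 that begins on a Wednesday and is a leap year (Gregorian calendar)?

Jan 1 advances by 2 weekdays after a leap year and by 1 after a common year.
2182: Jan 1 is Tuesday.
2181: Monday
2180: Saturday (leap)
2179: Friday
2178: Thursday
2177: Wednesday
2176: Monday (leap)
2175: Sunday
2174: Saturday
2173: Friday
2172: Wednesday (leap)
2172 begins on a Wednesday and is a leap year.

2172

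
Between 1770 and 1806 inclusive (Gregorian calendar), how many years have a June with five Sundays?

12

June has 30 days; it has five Sundays when Sunday falls among the first (month-length − 28) days — i.e. when June 1 is one of Sunday/Saturday.
June 1 by year: 1770:Fri 1771:Sat✓ 1772:Mon 1773:Tue 1774:Wed 1775:Thu 1776:Sat✓ 1777:Sun✓ 1778:Mon 1779:Tue 1780:Thu 1781:Fri 1782:Sat✓ 1783:Sun✓ 1784:Tue …(7 more)… 1792:Fri 1793:Sat✓ 1794:Sun✓ 1795:Mon 1796:Wed 1797:Thu 1798:Fri 1799:Sat✓ 1800:Sun✓ 1801:Mon 1802:Tue 1803:Wed 1804:Fri 1805:Sat✓ 1806:Sun✓
Years with five Sundays: 1771, 1776, 1777, 1782, 1783, 1788, 1793, 1794, 1799, 1800, 1805, 1806 → 12.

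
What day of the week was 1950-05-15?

Monday

January 1, 1950 is a Sunday.
May 15 is day 135 of the year, i.e. 134 days after Jan 1.
134 mod 7 = 1, so advance 1 weekday from Sunday: Monday.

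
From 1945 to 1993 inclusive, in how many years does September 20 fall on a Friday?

Track September 20's weekday year by year (advancing +1, or +2 across a Feb 29):
  1945: Thu  1946: Fri (+1) ✓  1947: Sat (+1)  1948: Mon (+2)  1949: Tue (+1)
  1950: Wed (+1)  1951: Thu (+1)  1952: Sat (+2)  1953: Sun (+1)  1954: Mon (+1)
  1955: Tue (+1)  1956: Thu (+2)  1957: Fri (+1) ✓  1958: Sat (+1)  … (21 more years) …
  1980: Sat (+2)  1981: Sun (+1)  1982: Mon (+1)  1983: Tue (+1)  1984: Thu (+2)
  1985: Fri (+1) ✓  1986: Sat (+1)  1987: Sun (+1)  1988: Tue (+2)  1989: Wed (+1)
  1990: Thu (+1)  1991: Fri (+1) ✓  1992: Sun (+2)  1993: Mon (+1)
Friday years: 1946, 1957, 1963, 1968, 1974, 1985, 1991 — 7 in total.

7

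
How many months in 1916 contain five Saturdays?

5

A month of length L has five Saturdays iff its first Saturday is on day ≤ L−28 (so day 1–3 in a 31-day month, 1–2 in a 30-day month, day 1 in a leap February).
Checking each month of 1916: Jan starts Sat (31d) ✓; Feb starts Tue (29d); Mar starts Wed (31d); Apr starts Sat (30d) ✓; May starts Mon (31d); Jun starts Thu (30d); Jul starts Sat (31d) ✓; Aug starts Tue (31d); Sep starts Fri (30d) ✓; Oct starts Sun (31d); Nov starts Wed (30d); Dec starts Fri (31d) ✓.
Five-Saturday months: January, April, July, September, December → 5.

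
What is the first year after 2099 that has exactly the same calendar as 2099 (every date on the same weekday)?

Two years share a calendar iff Jan 1 falls on the same weekday and both are leap or both are common. 2099: Jan 1 is Thursday, common year.
2100: Jan 1 Friday, common
2101: Jan 1 Saturday, common
2102: Jan 1 Sunday, common
2103: Jan 1 Monday, common
2104: Jan 1 Tuesday, leap
2105: Jan 1 Thursday, common
2105 matches on both conditions.

2105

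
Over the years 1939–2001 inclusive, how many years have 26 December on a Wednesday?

9

Track 26 December's weekday year by year (advancing +1, or +2 across a Feb 29):
  1939: Tue  1940: Thu (+2)  1941: Fri (+1)  1942: Sat (+1)  1943: Sun (+1)
  1944: Tue (+2)  1945: Wed (+1) ✓  1946: Thu (+1)  1947: Fri (+1)  1948: Sun (+2)
  1949: Mon (+1)  1950: Tue (+1)  1951: Wed (+1) ✓  1952: Fri (+2)  … (35 more years) …
  1988: Mon (+2)  1989: Tue (+1)  1990: Wed (+1) ✓  1991: Thu (+1)  1992: Sat (+2)
  1993: Sun (+1)  1994: Mon (+1)  1995: Tue (+1)  1996: Thu (+2)  1997: Fri (+1)
  1998: Sat (+1)  1999: Sun (+1)  2000: Tue (+2)  2001: Wed (+1) ✓
Wednesday years: 1945, 1951, 1956, 1962, 1973, 1979, 1984, 1990, 2001 — 9 in total.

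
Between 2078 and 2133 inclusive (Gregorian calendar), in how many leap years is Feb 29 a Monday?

Leap years in 2078–2133: 13 of them.
Feb 29 weekday advances by 5 (mod 7) from one leap year to the next four years later (or differs when a century non-leap intervenes).
Leap-day weekdays: 2080:Thu 2084:Tue 2088:Sun 2092:Fri 2096:Wed 2104:Fri 2108:Wed 2112:Mon✓ 2116:Sat 2120:Thu 2124:Tue 2128:Sun 2132:Fri
Monday: 2112 → 1.

1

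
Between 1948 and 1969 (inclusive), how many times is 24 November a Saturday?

3

Track 24 November's weekday year by year (advancing +1, or +2 across a Feb 29):
  1948: Wed  1949: Thu (+1)  1950: Fri (+1)  1951: Sat (+1) ✓  1952: Mon (+2)
  1953: Tue (+1)  1954: Wed (+1)  1955: Thu (+1)  1956: Sat (+2) ✓  1957: Sun (+1)
  1958: Mon (+1)  1959: Tue (+1)  1960: Thu (+2)  1961: Fri (+1)  1962: Sat (+1) ✓
  1963: Sun (+1)  1964: Tue (+2)  1965: Wed (+1)  1966: Thu (+1)  1967: Fri (+1)
  1968: Sun (+2)  1969: Mon (+1)
Saturday years: 1951, 1956, 1962 — 3 in total.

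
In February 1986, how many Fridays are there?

4

February 1986 has 28 days and begins on Saturday.
The first Friday is February 7.
Fridays fall on 7, 14, 21, 28 — that's 4.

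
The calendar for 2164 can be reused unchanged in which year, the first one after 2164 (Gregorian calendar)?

2192

Two years share a calendar iff Jan 1 falls on the same weekday and both are leap or both are common. 2164: Jan 1 is Sunday, leap year.
2165: Jan 1 Tuesday, common
2166: Jan 1 Wednesday, common
2167: Jan 1 Thursday, common
2168: Jan 1 Friday, leap
2169: Jan 1 Sunday, common
2170: Jan 1 Monday, common
2171: Jan 1 Tuesday, common
2172: Jan 1 Wednesday, leap
2173: Jan 1 Friday, common
2174: Jan 1 Saturday, common
2175: Jan 1 Sunday, common
2176: Jan 1 Monday, leap
2177: Jan 1 Wednesday, common
2178: Jan 1 Thursday, common
2179: Jan 1 Friday, common
2180: Jan 1 Saturday, leap
2181: Jan 1 Monday, common
2182: Jan 1 Tuesday, common
2183: Jan 1 Wednesday, common
2184: Jan 1 Thursday, leap
2185: Jan 1 Saturday, common
2186: Jan 1 Sunday, common
2187: Jan 1 Monday, common
2188: Jan 1 Tuesday, leap
2189: Jan 1 Thursday, common
2190: Jan 1 Friday, common
2191: Jan 1 Saturday, common
2192: Jan 1 Sunday, leap
2192 matches on both conditions.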